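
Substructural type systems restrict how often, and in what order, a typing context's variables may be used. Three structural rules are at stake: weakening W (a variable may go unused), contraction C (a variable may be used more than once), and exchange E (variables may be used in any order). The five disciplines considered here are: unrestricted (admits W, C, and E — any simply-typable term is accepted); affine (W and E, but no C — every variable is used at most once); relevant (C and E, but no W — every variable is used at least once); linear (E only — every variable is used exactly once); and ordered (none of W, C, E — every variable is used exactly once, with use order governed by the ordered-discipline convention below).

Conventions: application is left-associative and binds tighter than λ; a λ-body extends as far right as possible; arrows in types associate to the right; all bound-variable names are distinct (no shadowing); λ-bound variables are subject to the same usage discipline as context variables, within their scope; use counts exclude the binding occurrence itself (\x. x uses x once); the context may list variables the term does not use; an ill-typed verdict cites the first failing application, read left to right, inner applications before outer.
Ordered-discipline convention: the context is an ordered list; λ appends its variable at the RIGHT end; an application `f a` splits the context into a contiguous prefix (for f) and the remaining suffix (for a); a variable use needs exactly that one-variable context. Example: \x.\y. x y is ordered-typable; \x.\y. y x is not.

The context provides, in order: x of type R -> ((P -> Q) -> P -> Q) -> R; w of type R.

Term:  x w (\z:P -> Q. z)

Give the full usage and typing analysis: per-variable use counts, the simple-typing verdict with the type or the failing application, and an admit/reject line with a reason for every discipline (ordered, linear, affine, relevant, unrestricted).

variable uses: x: 1×, w: 1×, z (λ-bound): 1×
use order (left to right): x, w, z
typing: ✓ — R
ordered: ✓ — single-use (x, w, z), ordered derivation ok
linear: ✓ — x, w, z: one use apiece
affine: ✓ — at most one use each (x, w, z)
relevant: ✓ — x, w, z: all used, weakening unneeded
unrestricted: ✓ — simply typable at R; W, C, E all held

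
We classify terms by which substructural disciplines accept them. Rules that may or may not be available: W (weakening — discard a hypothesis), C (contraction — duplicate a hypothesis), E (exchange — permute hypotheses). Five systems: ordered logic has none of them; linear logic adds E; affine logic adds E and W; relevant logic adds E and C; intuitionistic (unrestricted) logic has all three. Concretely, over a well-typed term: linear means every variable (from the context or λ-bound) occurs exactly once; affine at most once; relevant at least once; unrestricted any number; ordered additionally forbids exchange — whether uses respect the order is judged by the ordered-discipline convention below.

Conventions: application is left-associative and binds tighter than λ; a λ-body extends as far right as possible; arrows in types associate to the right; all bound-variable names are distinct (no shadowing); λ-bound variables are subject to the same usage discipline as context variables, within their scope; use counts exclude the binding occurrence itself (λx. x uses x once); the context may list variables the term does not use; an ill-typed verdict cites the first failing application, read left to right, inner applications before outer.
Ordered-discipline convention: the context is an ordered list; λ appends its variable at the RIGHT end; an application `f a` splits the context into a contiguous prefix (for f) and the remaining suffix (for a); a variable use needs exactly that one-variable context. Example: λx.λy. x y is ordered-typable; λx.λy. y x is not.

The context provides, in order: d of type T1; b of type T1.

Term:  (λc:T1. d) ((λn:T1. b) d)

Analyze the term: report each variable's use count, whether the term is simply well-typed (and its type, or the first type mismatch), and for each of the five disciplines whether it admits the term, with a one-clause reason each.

counts: d: 2×, b: 1×, c [bound]: 0×, n [bound]: 0×
uses in reading order: d, b, d
typing: well-typed — term : T1
ordered ✗ (needs contraction — d ×2; unused: c, n — weakening required)
linear ✗ (needs contraction — d ×2; unused: c, n — weakening required)
affine ✗ (needs contraction — d ×2)
relevant ✗ (unused: c, n — weakening required)
unrestricted ✓ (simply typable at T1; W, C, E all held)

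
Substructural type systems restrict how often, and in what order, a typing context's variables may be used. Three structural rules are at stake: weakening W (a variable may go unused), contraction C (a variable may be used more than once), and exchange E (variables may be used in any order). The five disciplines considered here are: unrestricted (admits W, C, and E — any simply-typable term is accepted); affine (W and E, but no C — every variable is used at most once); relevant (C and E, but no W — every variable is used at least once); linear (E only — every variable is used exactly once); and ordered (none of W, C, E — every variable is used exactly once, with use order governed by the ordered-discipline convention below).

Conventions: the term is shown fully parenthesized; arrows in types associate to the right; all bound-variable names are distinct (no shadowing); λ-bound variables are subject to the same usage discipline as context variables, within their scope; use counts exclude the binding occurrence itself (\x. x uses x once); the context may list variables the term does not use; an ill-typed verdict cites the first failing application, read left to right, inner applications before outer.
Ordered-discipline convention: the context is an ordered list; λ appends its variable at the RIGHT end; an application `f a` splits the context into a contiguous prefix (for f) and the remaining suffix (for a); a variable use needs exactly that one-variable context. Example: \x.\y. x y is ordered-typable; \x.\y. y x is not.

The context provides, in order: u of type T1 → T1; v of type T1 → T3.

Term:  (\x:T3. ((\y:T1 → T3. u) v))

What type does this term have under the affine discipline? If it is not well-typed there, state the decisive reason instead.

term : T3 → T1 → T1
counts: u: 1×; v: 1×; x (bound): 0×; y (bound): 0×
use order (left to right): u, v
typing: the term checks, with type T3 → T1 → T1
per-discipline verdicts: ordered ✗; linear ✗; affine ✓; relevant ✗; unrestricted ✓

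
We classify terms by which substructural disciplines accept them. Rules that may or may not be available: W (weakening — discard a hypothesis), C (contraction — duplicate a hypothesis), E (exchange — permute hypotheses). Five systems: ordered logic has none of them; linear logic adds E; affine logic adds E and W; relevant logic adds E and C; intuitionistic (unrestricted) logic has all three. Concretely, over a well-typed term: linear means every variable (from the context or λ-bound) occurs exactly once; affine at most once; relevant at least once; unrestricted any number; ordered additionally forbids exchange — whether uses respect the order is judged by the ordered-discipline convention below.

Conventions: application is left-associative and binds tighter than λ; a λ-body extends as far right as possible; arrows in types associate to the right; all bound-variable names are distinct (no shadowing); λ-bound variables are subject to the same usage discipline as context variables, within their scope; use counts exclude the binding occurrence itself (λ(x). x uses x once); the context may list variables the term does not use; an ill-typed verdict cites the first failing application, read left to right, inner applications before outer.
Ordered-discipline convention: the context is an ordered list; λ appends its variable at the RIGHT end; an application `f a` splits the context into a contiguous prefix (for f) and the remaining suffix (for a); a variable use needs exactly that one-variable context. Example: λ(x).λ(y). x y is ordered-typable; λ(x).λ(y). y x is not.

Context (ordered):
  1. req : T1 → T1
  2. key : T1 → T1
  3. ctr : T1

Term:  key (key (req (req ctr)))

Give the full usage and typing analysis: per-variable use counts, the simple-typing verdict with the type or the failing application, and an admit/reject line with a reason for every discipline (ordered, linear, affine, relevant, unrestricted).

usage: req: 2×; key: 2×; ctr: 1×
order of uses: key, key, req, req, ctr
typing: the term checks, with type T1
ordered: ✗, repeated use of req ×2, key ×2
linear: ✗, repeated use of req ×2, key ×2
affine: ✗, repeated use of req ×2, key ×2
relevant: ✓, none of req, key, ctr goes unused
unrestricted: ✓, simply typable at T1; W, C, E all held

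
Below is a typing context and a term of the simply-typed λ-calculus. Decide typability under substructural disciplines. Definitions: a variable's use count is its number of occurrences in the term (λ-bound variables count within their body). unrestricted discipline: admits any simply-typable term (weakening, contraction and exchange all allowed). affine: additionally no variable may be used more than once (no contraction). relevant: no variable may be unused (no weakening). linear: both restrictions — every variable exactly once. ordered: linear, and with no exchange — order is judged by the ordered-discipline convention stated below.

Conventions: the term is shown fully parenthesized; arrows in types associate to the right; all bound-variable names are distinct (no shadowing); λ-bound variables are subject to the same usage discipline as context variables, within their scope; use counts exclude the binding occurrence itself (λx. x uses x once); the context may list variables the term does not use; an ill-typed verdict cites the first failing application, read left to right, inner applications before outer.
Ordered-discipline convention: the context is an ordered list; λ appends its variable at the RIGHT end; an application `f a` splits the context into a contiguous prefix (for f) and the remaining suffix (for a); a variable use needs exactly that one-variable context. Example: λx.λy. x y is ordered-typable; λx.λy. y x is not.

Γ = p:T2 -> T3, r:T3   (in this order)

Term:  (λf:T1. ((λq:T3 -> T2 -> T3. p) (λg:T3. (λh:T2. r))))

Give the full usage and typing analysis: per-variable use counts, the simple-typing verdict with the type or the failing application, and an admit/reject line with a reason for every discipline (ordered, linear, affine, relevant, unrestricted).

use counts: p: 1; r: 1; f [bound]: 0; q [bound]: 0; g [bound]: 0; h [bound]: 0
uses in reading order: p, r
typing: well-typed — term : T1 -> T2 -> T3
ordered: ✗ — needs weakening: f, q, g, h unused
linear: ✗ — needs weakening: f, q, g, h unused
affine: ✓ — none of p, r, f, q, g, h used more than once
relevant: ✗ — needs weakening: f, q, g, h unused
unrestricted: ✓ — well-typed at T1 -> T2 -> T3; no restrictions here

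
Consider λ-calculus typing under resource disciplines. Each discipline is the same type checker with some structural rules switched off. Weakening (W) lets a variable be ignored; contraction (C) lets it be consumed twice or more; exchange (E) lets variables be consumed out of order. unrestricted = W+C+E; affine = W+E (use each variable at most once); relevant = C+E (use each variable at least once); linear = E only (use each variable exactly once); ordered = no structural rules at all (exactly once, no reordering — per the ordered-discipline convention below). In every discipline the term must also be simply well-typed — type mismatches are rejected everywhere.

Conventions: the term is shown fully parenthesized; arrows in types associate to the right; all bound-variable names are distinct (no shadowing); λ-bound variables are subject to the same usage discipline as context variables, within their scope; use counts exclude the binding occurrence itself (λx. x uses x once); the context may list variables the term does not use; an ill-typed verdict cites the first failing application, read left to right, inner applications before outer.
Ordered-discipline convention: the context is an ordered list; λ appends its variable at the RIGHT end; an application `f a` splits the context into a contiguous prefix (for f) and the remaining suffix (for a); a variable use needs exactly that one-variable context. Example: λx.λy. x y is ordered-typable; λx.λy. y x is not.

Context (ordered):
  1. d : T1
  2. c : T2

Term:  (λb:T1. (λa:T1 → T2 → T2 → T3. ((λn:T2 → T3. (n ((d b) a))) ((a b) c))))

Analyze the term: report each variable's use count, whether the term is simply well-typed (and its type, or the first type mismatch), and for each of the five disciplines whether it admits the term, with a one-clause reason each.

variable uses: d=1; c=1; b (bound)=2; a (bound)=2; n (bound)=1
left-to-right use order: n, d, b, a, a, b, c
typing: ill-typed: non-function type T1 applied to an argument
ordered ✗ (not simply typable)
linear ✗ (fails simple typing)
affine ✗ (a type mismatch blocks all five)
relevant ✗ (the type mismatch rejects it)
unrestricted ✗ (not simply typable)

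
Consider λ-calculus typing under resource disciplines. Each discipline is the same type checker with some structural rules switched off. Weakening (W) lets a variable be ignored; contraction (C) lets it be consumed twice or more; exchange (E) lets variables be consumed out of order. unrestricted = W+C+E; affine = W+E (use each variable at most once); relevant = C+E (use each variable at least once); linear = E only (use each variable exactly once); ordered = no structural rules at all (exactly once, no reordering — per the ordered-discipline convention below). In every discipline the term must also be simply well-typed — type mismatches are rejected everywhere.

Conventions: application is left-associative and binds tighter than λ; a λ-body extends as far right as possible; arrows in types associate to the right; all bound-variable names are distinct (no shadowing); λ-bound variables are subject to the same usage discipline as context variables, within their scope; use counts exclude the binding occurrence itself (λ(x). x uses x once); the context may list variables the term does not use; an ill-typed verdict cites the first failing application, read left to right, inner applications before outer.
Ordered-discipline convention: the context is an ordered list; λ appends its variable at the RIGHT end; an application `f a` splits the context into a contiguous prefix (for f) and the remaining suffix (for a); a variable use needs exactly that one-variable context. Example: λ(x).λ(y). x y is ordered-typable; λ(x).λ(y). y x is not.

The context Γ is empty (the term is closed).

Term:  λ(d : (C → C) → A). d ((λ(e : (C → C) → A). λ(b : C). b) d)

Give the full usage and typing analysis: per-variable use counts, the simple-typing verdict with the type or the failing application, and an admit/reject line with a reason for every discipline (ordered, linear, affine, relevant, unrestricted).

usage: d (λ-bound): 2×, e (λ-bound): 0×, b (λ-bound): 1×
left-to-right use order: d, b, d
typing: ✓ — ((C → C) → A) → A
ordered ✗ (repeated use of d ×2; unused: e — weakening required)
linear ✗ (repeated use of d ×2; unused: e — weakening required)
affine ✗ (repeated use of d ×2)
relevant ✗ (unused: e — weakening required)
unrestricted ✓ (typability at ((C → C) → A) → A is all that's needed)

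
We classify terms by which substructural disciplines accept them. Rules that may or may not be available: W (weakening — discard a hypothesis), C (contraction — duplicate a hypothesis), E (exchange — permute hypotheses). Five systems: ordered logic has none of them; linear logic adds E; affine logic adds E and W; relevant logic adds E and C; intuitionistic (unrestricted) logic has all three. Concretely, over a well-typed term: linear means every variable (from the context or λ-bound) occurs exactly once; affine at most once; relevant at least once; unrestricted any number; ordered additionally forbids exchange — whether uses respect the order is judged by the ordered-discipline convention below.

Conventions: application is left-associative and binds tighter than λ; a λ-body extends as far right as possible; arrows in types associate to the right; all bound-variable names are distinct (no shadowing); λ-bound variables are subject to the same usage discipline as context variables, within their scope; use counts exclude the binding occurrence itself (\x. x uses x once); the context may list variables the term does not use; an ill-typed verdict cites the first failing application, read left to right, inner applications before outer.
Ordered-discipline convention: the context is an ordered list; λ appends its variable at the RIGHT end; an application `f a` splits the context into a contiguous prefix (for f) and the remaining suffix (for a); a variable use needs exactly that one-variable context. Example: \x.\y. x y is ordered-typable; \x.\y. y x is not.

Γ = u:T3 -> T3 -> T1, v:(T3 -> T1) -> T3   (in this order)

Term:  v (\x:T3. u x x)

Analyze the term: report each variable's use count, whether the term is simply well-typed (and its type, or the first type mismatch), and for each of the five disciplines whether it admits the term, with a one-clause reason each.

counts: u: 1, v: 1, x [bound]: 2
order of uses: v, u, x, x
typing: well-typed at T3
ordered: ✗, x ×2 used more than once (contraction)
linear: ✗, x ×2 used more than once (contraction)
affine: ✗, x ×2 used more than once (contraction)
relevant: ✓, none of u, v, x goes unused
unrestricted: ✓, type-checks (T3) and nothing is barred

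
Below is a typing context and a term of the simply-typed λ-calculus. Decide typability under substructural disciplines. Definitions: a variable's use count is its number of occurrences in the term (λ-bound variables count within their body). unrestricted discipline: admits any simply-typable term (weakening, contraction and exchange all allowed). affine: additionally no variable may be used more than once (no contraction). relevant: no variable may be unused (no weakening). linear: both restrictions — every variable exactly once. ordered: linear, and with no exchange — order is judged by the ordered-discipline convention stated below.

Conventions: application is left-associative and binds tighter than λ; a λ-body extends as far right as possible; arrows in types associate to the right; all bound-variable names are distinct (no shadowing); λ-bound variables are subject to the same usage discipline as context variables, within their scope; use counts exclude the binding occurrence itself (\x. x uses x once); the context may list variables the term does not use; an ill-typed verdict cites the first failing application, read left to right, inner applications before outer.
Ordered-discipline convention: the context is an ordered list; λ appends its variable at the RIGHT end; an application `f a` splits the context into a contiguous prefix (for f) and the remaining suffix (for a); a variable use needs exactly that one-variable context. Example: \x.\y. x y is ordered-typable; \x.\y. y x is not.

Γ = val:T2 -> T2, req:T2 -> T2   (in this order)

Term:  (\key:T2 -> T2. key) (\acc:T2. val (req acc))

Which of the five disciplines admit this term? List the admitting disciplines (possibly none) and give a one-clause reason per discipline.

admitting disciplines: ordered, linear, affine, relevant, unrestricted
counts: val: 1, req: 1, key (bound): 1, acc (bound): 1
left-to-right use order: key, val, req, acc
typing: the term checks, with type T2 -> T2
ordered: ✓, single-use (val, req, key, acc), ordered derivation ok
linear: ✓, single use per variable (val, req, key, acc)
affine: ✓, none of val, req, key, acc used more than once
relevant: ✓, none of val, req, key, acc goes unused
unrestricted: ✓, type-checks (T2 -> T2) and nothing is barred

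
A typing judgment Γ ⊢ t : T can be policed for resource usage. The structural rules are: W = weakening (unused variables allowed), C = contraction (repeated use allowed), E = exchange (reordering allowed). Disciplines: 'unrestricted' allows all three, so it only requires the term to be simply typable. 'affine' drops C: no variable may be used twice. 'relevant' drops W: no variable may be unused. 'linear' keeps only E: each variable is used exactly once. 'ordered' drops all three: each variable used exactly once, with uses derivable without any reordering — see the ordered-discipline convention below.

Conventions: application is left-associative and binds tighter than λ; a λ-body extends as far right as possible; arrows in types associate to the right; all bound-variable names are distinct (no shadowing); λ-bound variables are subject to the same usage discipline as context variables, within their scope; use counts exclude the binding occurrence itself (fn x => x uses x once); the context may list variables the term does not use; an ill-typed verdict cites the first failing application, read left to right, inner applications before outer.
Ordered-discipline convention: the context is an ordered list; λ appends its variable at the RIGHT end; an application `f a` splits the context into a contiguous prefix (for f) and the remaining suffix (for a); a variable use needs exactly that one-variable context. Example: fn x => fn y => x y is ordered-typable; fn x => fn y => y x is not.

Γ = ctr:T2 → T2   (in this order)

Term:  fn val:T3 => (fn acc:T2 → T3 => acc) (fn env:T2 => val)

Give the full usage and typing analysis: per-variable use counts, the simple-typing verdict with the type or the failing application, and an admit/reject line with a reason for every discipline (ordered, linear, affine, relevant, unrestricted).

counts: ctr: 0×; val [bound]: 1×; acc [bound]: 1×; env [bound]: 0×
uses in reading order: acc, val
typing: well-typed at T3 → T2 → T3
ordered: ✗, ctr, env never used (weakening)
linear: ✗, ctr, env never used (weakening)
affine: ✓, none of ctr, val, acc, env used more than once
relevant: ✗, ctr, env never used (weakening)
unrestricted: ✓, typability at T3 → T2 → T3 is all that's needed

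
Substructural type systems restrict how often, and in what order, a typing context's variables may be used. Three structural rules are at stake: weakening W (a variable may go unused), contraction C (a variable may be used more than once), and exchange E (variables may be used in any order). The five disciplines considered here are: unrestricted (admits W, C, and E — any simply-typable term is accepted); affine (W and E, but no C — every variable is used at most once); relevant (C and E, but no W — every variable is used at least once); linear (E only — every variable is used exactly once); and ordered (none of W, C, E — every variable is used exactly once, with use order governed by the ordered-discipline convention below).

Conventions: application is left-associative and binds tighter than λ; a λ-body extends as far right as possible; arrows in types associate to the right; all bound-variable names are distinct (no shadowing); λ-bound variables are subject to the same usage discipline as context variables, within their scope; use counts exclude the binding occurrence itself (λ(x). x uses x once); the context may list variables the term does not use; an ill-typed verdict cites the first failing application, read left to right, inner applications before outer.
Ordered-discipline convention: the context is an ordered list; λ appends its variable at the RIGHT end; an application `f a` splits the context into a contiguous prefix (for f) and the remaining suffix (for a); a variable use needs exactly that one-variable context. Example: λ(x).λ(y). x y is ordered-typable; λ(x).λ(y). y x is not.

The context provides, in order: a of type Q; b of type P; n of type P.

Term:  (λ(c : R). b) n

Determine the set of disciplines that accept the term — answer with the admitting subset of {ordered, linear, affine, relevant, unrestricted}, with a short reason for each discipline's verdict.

admitted in: none
use counts: a: 0×, b: 1×, n: 1×, c [bound]: 0×
uses in reading order: b, n
typing: ill-typed: a function awaiting R gets P
ordered ✗ (fails simple typing)
linear ✗ (a type mismatch blocks all five)
affine ✗ (the type mismatch rejects it)
relevant ✗ (not simply typable)
unrestricted ✗ (fails simple typing)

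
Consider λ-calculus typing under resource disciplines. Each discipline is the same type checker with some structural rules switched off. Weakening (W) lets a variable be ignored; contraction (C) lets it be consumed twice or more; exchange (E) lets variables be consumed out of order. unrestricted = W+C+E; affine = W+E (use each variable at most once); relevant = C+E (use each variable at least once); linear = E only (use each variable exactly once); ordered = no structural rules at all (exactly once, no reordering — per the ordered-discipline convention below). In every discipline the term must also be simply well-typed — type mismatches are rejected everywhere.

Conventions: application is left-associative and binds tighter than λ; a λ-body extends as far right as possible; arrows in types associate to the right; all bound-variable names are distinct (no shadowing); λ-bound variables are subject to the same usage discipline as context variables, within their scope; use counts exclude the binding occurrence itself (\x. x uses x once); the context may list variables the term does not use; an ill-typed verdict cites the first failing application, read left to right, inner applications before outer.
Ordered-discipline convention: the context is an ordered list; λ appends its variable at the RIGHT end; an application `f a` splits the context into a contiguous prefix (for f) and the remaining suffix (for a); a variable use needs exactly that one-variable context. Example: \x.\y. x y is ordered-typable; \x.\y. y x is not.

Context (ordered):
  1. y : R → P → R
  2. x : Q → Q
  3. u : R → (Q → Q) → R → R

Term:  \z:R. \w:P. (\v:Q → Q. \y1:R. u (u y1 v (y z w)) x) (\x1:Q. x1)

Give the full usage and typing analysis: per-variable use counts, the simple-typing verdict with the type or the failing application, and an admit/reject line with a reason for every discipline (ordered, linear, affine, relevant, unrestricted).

variable uses: y: 1; x: 1; u: 2; z [bound]: 1; w [bound]: 1; v [bound]: 1; y1 [bound]: 1; x1 [bound]: 1
uses in reading order: u, u, y1, v, y, z, w, x, x1
typing: the term checks, with type R → P → R → R → R
ordered: ✗, repeated use of u ×2
linear: ✗, repeated use of u ×2
affine: ✗, repeated use of u ×2
relevant: ✓, every one of y, x, u, z, w, v, y1, x1 appears
unrestricted: ✓, typability at R → P → R → R → R is all that's needed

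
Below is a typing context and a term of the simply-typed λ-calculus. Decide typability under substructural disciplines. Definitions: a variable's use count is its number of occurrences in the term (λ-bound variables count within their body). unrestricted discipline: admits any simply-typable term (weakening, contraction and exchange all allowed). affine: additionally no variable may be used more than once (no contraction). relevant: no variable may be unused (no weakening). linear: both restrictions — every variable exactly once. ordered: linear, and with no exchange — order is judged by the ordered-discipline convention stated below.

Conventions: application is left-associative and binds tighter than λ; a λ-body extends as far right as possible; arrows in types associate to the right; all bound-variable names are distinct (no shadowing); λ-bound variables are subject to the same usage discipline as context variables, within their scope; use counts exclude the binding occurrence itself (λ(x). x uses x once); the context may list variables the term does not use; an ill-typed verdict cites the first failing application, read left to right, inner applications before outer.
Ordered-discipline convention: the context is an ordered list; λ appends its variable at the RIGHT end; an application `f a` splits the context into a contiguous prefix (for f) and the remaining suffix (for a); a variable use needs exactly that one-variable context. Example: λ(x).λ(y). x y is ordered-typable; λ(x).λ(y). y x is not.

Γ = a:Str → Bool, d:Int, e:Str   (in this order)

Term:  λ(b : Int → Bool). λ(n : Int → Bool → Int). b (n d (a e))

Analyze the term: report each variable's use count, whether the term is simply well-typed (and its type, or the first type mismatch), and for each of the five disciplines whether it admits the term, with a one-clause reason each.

variable uses: a ×1, d ×1, e ×1, b (bound) ×1, n (bound) ×1
uses in reading order: b, n, d, a, e
typing: well-typed at (Int → Bool) → (Int → Bool → Int) → Bool
ordered: ✗ — no contiguous prefix/suffix split fits b, n, d, a, e
linear: ✓ — a, d, e, b, n: one use apiece
affine: ✓ — at most one use each (a, d, e, b, n)
relevant: ✓ — at least one use each (a, d, e, b, n)
unrestricted: ✓ — typability at (Int → Bool) → (Int → Bool → Int) → Bool is all that's needed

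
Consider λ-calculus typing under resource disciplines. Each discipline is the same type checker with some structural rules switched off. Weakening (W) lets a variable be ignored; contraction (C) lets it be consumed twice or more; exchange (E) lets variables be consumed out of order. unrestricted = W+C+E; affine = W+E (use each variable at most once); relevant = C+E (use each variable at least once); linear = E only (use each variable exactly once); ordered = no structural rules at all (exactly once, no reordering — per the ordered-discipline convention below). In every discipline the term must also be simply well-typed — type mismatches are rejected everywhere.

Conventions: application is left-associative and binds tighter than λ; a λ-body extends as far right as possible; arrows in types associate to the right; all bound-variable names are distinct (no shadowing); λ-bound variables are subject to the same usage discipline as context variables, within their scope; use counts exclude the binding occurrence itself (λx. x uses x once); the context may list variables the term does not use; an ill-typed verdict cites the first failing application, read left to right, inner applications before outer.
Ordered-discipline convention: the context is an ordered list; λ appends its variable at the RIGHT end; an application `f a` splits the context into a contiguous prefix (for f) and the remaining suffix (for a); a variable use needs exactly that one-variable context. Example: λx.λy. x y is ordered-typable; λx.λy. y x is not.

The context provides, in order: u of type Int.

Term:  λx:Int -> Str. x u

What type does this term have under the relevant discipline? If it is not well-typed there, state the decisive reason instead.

term : (Int -> Str) -> Str
usage: u: 1×, x [bound]: 1×
use order (left to right): x, u
typing: the term checks, with type (Int -> Str) -> Str
per-discipline verdicts: ordered ✗; linear ✓; affine ✓; relevant ✓; unrestricted ✓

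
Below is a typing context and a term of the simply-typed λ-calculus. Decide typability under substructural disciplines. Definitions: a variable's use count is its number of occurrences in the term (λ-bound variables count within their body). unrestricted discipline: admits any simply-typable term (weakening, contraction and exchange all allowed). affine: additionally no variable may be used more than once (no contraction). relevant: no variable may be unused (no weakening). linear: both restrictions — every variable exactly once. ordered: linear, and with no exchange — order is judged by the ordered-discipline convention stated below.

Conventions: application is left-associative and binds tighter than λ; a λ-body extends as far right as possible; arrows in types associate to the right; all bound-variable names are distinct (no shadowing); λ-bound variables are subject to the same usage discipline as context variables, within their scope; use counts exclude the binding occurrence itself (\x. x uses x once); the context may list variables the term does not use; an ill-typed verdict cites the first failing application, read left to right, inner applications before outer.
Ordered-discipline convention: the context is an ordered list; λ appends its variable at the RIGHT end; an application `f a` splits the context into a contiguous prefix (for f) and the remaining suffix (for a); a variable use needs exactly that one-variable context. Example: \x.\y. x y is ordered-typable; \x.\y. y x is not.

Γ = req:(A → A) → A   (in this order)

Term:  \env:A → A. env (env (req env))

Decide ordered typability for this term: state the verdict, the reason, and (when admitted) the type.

no — env ×3 used more than once (contraction)
use counts: req ×1, env (λ-bound) ×3
uses in reading order: env, env, req, env
typing: well-typed at (A → A) → A
all disciplines: ordered ✗ · linear ✗ · affine ✗ · relevant ✓ · unrestricted ✓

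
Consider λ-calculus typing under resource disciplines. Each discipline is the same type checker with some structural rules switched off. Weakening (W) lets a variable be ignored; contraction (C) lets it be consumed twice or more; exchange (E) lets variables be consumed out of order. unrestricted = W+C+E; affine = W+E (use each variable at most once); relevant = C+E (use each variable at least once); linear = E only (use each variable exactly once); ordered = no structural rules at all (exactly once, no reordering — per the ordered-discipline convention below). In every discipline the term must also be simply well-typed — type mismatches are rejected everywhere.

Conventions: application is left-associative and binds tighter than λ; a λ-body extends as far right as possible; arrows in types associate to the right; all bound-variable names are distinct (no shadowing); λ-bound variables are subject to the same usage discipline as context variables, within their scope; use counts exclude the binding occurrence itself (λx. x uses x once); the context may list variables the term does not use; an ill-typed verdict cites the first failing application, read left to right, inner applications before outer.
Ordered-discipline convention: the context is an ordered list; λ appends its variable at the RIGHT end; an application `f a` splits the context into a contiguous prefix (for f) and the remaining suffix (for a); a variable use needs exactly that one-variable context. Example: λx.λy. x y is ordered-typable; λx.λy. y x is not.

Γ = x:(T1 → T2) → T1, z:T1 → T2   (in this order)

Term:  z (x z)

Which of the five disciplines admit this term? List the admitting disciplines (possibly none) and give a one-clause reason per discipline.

accepted by: relevant, unrestricted
use counts: x=1, z=2
uses in reading order: z, x, z
typing: well-typed at T2
ordered ✗ (repeated use of z ×2)
linear ✗ (repeated use of z ×2)
affine ✗ (repeated use of z ×2)
relevant ✓ (x, z: all used, weakening unneeded)
unrestricted ✓ (simply typable at T2; W, C, E all held)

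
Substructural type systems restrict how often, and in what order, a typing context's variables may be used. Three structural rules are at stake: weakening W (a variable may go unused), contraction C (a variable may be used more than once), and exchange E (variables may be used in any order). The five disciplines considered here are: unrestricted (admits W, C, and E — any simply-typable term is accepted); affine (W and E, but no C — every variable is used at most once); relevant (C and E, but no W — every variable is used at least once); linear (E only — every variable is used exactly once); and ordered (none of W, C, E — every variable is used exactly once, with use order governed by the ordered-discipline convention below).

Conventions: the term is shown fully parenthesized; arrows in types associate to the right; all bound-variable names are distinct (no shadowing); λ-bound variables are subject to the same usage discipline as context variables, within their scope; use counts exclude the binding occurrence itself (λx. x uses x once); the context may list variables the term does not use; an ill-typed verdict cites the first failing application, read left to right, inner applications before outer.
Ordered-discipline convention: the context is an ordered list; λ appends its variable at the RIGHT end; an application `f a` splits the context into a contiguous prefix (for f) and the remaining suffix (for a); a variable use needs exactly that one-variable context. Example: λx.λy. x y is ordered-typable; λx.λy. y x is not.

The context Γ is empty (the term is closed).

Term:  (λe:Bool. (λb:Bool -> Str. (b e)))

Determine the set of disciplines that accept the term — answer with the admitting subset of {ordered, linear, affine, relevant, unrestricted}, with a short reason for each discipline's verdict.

admitted by: linear, affine, relevant, unrestricted
variable uses: e [bound]: 1, b [bound]: 1
use order (left to right): b, e
typing: well-typed — term : Bool -> (Bool -> Str) -> Str
ordered ✗ (no contiguous prefix/suffix split fits b, e)
linear ✓ (single use per variable (e, b))
affine ✓ (none of e, b used more than once)
relevant ✓ (e, b: all used, weakening unneeded)
unrestricted ✓ (simply typable at Bool -> (Bool -> Str) -> Str; W, C, E all held)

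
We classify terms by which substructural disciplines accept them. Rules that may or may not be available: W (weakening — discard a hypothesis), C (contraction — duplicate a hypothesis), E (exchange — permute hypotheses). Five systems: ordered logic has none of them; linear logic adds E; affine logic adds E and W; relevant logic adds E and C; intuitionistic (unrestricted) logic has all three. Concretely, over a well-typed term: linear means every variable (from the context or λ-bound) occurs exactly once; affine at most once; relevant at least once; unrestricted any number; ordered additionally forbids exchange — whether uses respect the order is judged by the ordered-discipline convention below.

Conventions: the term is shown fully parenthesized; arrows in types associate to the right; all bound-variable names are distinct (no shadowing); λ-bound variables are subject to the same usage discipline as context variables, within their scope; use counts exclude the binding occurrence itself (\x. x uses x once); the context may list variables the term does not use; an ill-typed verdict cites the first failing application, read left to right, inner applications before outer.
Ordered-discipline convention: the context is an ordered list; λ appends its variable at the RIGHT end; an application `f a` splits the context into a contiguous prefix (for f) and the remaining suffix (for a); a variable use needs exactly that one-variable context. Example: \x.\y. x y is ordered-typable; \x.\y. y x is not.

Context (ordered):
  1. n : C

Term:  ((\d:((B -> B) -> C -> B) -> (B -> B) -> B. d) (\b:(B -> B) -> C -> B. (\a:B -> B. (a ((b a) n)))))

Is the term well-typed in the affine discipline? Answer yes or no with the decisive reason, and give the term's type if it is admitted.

no — needs contraction — a ×2
usage: n: 1×; d [bound]: 1×; b [bound]: 1×; a [bound]: 2×
left-to-right use order: d, a, b, a, n
typing: well-typed at ((B -> B) -> C -> B) -> (B -> B) -> B
all disciplines: ordered ✗ | linear ✗ | affine ✗ | relevant ✓ | unrestricted ✓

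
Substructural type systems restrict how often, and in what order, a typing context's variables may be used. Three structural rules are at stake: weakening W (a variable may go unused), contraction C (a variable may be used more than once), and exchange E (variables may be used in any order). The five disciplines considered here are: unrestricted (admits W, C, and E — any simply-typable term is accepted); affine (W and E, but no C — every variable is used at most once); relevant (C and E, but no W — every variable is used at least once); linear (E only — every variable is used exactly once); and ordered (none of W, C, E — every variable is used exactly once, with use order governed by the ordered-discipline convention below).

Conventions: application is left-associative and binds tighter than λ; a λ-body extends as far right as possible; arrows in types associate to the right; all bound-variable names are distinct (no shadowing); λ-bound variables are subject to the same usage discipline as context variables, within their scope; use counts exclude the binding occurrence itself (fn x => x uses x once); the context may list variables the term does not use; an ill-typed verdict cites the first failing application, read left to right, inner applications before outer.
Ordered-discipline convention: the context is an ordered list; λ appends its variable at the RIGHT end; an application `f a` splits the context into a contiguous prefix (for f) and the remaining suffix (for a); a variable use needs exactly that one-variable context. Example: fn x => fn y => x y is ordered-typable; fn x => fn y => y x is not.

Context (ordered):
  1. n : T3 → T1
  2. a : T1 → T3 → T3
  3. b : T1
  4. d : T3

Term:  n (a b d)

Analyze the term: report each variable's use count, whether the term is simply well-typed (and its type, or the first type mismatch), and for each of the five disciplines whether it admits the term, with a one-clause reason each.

use counts: n ×1, a ×1, b ×1, d ×1
uses in reading order: n, a, b, d
typing: the term checks, with type T1
ordered: ✓ — n, a, b, d: once each, no exchange needed
linear: ✓ — each of n, a, b, d used exactly once
affine: ✓ — n, a, b, d: no repeats, contraction unneeded
relevant: ✓ — at least one use each (n, a, b, d)
unrestricted: ✓ — simply typable at T1; W, C, E all held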